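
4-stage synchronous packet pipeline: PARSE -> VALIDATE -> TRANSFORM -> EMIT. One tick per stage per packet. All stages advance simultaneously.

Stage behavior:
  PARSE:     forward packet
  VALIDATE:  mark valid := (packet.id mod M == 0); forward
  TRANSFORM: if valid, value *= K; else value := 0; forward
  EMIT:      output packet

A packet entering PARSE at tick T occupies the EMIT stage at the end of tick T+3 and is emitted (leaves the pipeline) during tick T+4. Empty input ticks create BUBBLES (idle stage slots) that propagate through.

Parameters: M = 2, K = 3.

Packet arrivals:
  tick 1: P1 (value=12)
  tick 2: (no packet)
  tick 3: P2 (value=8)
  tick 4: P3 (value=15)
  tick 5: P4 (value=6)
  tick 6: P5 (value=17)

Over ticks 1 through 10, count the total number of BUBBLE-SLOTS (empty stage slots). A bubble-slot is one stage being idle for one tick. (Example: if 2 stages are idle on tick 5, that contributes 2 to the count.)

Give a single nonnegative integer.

Answer: 20

Derivation:
Tick 1: [PARSE:P1(v=12,ok=F), VALIDATE:-, TRANSFORM:-, EMIT:-] out:-; bubbles=3
Tick 2: [PARSE:-, VALIDATE:P1(v=12,ok=F), TRANSFORM:-, EMIT:-] out:-; bubbles=3
Tick 3: [PARSE:P2(v=8,ok=F), VALIDATE:-, TRANSFORM:P1(v=0,ok=F), EMIT:-] out:-; bubbles=2
Tick 4: [PARSE:P3(v=15,ok=F), VALIDATE:P2(v=8,ok=T), TRANSFORM:-, EMIT:P1(v=0,ok=F)] out:-; bubbles=1
Tick 5: [PARSE:P4(v=6,ok=F), VALIDATE:P3(v=15,ok=F), TRANSFORM:P2(v=24,ok=T), EMIT:-] out:P1(v=0); bubbles=1
Tick 6: [PARSE:P5(v=17,ok=F), VALIDATE:P4(v=6,ok=T), TRANSFORM:P3(v=0,ok=F), EMIT:P2(v=24,ok=T)] out:-; bubbles=0
Tick 7: [PARSE:-, VALIDATE:P5(v=17,ok=F), TRANSFORM:P4(v=18,ok=T), EMIT:P3(v=0,ok=F)] out:P2(v=24); bubbles=1
Tick 8: [PARSE:-, VALIDATE:-, TRANSFORM:P5(v=0,ok=F), EMIT:P4(v=18,ok=T)] out:P3(v=0); bubbles=2
Tick 9: [PARSE:-, VALIDATE:-, TRANSFORM:-, EMIT:P5(v=0,ok=F)] out:P4(v=18); bubbles=3
Tick 10: [PARSE:-, VALIDATE:-, TRANSFORM:-, EMIT:-] out:P5(v=0); bubbles=4
Total bubble-slots: 20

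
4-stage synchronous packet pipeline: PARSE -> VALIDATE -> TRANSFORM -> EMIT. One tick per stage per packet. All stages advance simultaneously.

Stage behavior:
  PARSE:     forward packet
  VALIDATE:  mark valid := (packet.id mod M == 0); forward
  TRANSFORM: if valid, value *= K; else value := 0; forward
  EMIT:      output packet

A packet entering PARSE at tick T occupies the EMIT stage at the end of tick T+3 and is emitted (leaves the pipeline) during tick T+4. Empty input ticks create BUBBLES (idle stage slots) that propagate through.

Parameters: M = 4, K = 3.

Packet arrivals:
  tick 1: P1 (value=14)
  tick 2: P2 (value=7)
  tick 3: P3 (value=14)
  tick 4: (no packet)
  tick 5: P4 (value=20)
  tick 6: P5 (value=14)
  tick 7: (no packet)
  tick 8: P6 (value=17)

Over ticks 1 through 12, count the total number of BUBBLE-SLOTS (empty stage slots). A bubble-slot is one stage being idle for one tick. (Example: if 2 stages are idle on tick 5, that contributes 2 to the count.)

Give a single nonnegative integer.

Tick 1: [PARSE:P1(v=14,ok=F), VALIDATE:-, TRANSFORM:-, EMIT:-] out:-; bubbles=3
Tick 2: [PARSE:P2(v=7,ok=F), VALIDATE:P1(v=14,ok=F), TRANSFORM:-, EMIT:-] out:-; bubbles=2
Tick 3: [PARSE:P3(v=14,ok=F), VALIDATE:P2(v=7,ok=F), TRANSFORM:P1(v=0,ok=F), EMIT:-] out:-; bubbles=1
Tick 4: [PARSE:-, VALIDATE:P3(v=14,ok=F), TRANSFORM:P2(v=0,ok=F), EMIT:P1(v=0,ok=F)] out:-; bubbles=1
Tick 5: [PARSE:P4(v=20,ok=F), VALIDATE:-, TRANSFORM:P3(v=0,ok=F), EMIT:P2(v=0,ok=F)] out:P1(v=0); bubbles=1
Tick 6: [PARSE:P5(v=14,ok=F), VALIDATE:P4(v=20,ok=T), TRANSFORM:-, EMIT:P3(v=0,ok=F)] out:P2(v=0); bubbles=1
Tick 7: [PARSE:-, VALIDATE:P5(v=14,ok=F), TRANSFORM:P4(v=60,ok=T), EMIT:-] out:P3(v=0); bubbles=2
Tick 8: [PARSE:P6(v=17,ok=F), VALIDATE:-, TRANSFORM:P5(v=0,ok=F), EMIT:P4(v=60,ok=T)] out:-; bubbles=1
Tick 9: [PARSE:-, VALIDATE:P6(v=17,ok=F), TRANSFORM:-, EMIT:P5(v=0,ok=F)] out:P4(v=60); bubbles=2
Tick 10: [PARSE:-, VALIDATE:-, TRANSFORM:P6(v=0,ok=F), EMIT:-] out:P5(v=0); bubbles=3
Tick 11: [PARSE:-, VALIDATE:-, TRANSFORM:-, EMIT:P6(v=0,ok=F)] out:-; bubbles=3
Tick 12: [PARSE:-, VALIDATE:-, TRANSFORM:-, EMIT:-] out:P6(v=0); bubbles=4
Total bubble-slots: 24

Answer: 24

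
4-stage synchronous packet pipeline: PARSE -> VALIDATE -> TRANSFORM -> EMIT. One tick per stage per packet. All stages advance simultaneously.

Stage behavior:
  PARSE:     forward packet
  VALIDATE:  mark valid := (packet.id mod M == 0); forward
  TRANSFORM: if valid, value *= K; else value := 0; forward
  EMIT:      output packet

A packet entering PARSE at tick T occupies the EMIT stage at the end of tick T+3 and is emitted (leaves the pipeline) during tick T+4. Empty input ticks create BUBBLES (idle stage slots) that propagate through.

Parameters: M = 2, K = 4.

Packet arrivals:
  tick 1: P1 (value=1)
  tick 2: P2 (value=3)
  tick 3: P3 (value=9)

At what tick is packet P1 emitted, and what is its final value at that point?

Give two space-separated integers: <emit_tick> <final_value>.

Tick 1: [PARSE:P1(v=1,ok=F), VALIDATE:-, TRANSFORM:-, EMIT:-] out:-; in:P1
Tick 2: [PARSE:P2(v=3,ok=F), VALIDATE:P1(v=1,ok=F), TRANSFORM:-, EMIT:-] out:-; in:P2
Tick 3: [PARSE:P3(v=9,ok=F), VALIDATE:P2(v=3,ok=T), TRANSFORM:P1(v=0,ok=F), EMIT:-] out:-; in:P3
Tick 4: [PARSE:-, VALIDATE:P3(v=9,ok=F), TRANSFORM:P2(v=12,ok=T), EMIT:P1(v=0,ok=F)] out:-; in:-
Tick 5: [PARSE:-, VALIDATE:-, TRANSFORM:P3(v=0,ok=F), EMIT:P2(v=12,ok=T)] out:P1(v=0); in:-
Tick 6: [PARSE:-, VALIDATE:-, TRANSFORM:-, EMIT:P3(v=0,ok=F)] out:P2(v=12); in:-
Tick 7: [PARSE:-, VALIDATE:-, TRANSFORM:-, EMIT:-] out:P3(v=0); in:-
P1: arrives tick 1, valid=False (id=1, id%2=1), emit tick 5, final value 0

Answer: 5 0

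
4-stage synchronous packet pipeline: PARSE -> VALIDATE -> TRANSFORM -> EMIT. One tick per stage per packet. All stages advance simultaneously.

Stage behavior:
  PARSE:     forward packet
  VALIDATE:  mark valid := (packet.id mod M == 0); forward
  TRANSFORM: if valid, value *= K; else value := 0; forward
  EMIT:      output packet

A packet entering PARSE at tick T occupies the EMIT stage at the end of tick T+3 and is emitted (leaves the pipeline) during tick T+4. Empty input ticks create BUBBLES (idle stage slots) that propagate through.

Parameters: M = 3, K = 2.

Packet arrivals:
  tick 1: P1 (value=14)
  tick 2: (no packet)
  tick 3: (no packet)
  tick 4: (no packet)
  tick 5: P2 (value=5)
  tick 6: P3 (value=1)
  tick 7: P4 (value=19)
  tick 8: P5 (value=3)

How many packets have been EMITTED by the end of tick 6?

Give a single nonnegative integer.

Tick 1: [PARSE:P1(v=14,ok=F), VALIDATE:-, TRANSFORM:-, EMIT:-] out:-; in:P1
Tick 2: [PARSE:-, VALIDATE:P1(v=14,ok=F), TRANSFORM:-, EMIT:-] out:-; in:-
Tick 3: [PARSE:-, VALIDATE:-, TRANSFORM:P1(v=0,ok=F), EMIT:-] out:-; in:-
Tick 4: [PARSE:-, VALIDATE:-, TRANSFORM:-, EMIT:P1(v=0,ok=F)] out:-; in:-
Tick 5: [PARSE:P2(v=5,ok=F), VALIDATE:-, TRANSFORM:-, EMIT:-] out:P1(v=0); in:P2
Tick 6: [PARSE:P3(v=1,ok=F), VALIDATE:P2(v=5,ok=F), TRANSFORM:-, EMIT:-] out:-; in:P3
Emitted by tick 6: ['P1']

Answer: 1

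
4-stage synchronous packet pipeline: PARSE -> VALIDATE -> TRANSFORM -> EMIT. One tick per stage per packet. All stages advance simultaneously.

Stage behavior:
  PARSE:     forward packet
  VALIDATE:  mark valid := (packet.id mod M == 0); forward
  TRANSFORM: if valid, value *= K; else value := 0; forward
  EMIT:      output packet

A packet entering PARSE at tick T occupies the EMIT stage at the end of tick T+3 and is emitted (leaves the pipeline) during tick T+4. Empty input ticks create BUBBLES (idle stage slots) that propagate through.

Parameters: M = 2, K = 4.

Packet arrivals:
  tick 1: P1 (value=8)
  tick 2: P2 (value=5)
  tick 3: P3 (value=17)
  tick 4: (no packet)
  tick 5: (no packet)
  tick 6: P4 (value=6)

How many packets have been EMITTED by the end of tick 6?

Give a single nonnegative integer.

Answer: 2

Derivation:
Tick 1: [PARSE:P1(v=8,ok=F), VALIDATE:-, TRANSFORM:-, EMIT:-] out:-; in:P1
Tick 2: [PARSE:P2(v=5,ok=F), VALIDATE:P1(v=8,ok=F), TRANSFORM:-, EMIT:-] out:-; in:P2
Tick 3: [PARSE:P3(v=17,ok=F), VALIDATE:P2(v=5,ok=T), TRANSFORM:P1(v=0,ok=F), EMIT:-] out:-; in:P3
Tick 4: [PARSE:-, VALIDATE:P3(v=17,ok=F), TRANSFORM:P2(v=20,ok=T), EMIT:P1(v=0,ok=F)] out:-; in:-
Tick 5: [PARSE:-, VALIDATE:-, TRANSFORM:P3(v=0,ok=F), EMIT:P2(v=20,ok=T)] out:P1(v=0); in:-
Tick 6: [PARSE:P4(v=6,ok=F), VALIDATE:-, TRANSFORM:-, EMIT:P3(v=0,ok=F)] out:P2(v=20); in:P4
Emitted by tick 6: ['P1', 'P2']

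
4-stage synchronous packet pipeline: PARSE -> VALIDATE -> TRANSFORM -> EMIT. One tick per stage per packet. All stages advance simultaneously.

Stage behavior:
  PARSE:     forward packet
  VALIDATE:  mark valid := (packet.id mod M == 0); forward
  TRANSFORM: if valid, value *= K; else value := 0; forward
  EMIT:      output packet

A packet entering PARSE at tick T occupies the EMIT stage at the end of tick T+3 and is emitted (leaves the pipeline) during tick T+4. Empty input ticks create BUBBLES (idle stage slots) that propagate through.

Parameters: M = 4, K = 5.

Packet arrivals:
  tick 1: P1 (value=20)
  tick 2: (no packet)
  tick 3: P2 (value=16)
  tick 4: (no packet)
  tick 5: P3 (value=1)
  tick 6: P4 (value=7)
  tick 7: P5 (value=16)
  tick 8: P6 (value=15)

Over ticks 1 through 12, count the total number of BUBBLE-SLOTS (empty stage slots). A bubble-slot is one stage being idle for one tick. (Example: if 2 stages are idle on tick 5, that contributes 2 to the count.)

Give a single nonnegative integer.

Tick 1: [PARSE:P1(v=20,ok=F), VALIDATE:-, TRANSFORM:-, EMIT:-] out:-; bubbles=3
Tick 2: [PARSE:-, VALIDATE:P1(v=20,ok=F), TRANSFORM:-, EMIT:-] out:-; bubbles=3
Tick 3: [PARSE:P2(v=16,ok=F), VALIDATE:-, TRANSFORM:P1(v=0,ok=F), EMIT:-] out:-; bubbles=2
Tick 4: [PARSE:-, VALIDATE:P2(v=16,ok=F), TRANSFORM:-, EMIT:P1(v=0,ok=F)] out:-; bubbles=2
Tick 5: [PARSE:P3(v=1,ok=F), VALIDATE:-, TRANSFORM:P2(v=0,ok=F), EMIT:-] out:P1(v=0); bubbles=2
Tick 6: [PARSE:P4(v=7,ok=F), VALIDATE:P3(v=1,ok=F), TRANSFORM:-, EMIT:P2(v=0,ok=F)] out:-; bubbles=1
Tick 7: [PARSE:P5(v=16,ok=F), VALIDATE:P4(v=7,ok=T), TRANSFORM:P3(v=0,ok=F), EMIT:-] out:P2(v=0); bubbles=1
Tick 8: [PARSE:P6(v=15,ok=F), VALIDATE:P5(v=16,ok=F), TRANSFORM:P4(v=35,ok=T), EMIT:P3(v=0,ok=F)] out:-; bubbles=0
Tick 9: [PARSE:-, VALIDATE:P6(v=15,ok=F), TRANSFORM:P5(v=0,ok=F), EMIT:P4(v=35,ok=T)] out:P3(v=0); bubbles=1
Tick 10: [PARSE:-, VALIDATE:-, TRANSFORM:P6(v=0,ok=F), EMIT:P5(v=0,ok=F)] out:P4(v=35); bubbles=2
Tick 11: [PARSE:-, VALIDATE:-, TRANSFORM:-, EMIT:P6(v=0,ok=F)] out:P5(v=0); bubbles=3
Tick 12: [PARSE:-, VALIDATE:-, TRANSFORM:-, EMIT:-] out:P6(v=0); bubbles=4
Total bubble-slots: 24

Answer: 24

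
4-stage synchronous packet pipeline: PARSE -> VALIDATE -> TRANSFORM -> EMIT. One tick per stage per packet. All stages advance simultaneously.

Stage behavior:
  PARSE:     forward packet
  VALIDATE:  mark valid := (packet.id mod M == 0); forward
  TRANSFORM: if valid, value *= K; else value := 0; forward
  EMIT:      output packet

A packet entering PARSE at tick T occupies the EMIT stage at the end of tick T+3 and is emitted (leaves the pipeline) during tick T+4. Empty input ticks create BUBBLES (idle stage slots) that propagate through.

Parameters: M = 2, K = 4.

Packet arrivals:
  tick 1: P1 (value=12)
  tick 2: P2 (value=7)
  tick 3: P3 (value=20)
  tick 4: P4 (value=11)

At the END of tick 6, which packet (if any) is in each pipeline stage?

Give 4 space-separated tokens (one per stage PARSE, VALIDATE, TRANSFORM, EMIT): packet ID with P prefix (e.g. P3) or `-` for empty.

Tick 1: [PARSE:P1(v=12,ok=F), VALIDATE:-, TRANSFORM:-, EMIT:-] out:-; in:P1
Tick 2: [PARSE:P2(v=7,ok=F), VALIDATE:P1(v=12,ok=F), TRANSFORM:-, EMIT:-] out:-; in:P2
Tick 3: [PARSE:P3(v=20,ok=F), VALIDATE:P2(v=7,ok=T), TRANSFORM:P1(v=0,ok=F), EMIT:-] out:-; in:P3
Tick 4: [PARSE:P4(v=11,ok=F), VALIDATE:P3(v=20,ok=F), TRANSFORM:P2(v=28,ok=T), EMIT:P1(v=0,ok=F)] out:-; in:P4
Tick 5: [PARSE:-, VALIDATE:P4(v=11,ok=T), TRANSFORM:P3(v=0,ok=F), EMIT:P2(v=28,ok=T)] out:P1(v=0); in:-
Tick 6: [PARSE:-, VALIDATE:-, TRANSFORM:P4(v=44,ok=T), EMIT:P3(v=0,ok=F)] out:P2(v=28); in:-
At end of tick 6: ['-', '-', 'P4', 'P3']

Answer: - - P4 P3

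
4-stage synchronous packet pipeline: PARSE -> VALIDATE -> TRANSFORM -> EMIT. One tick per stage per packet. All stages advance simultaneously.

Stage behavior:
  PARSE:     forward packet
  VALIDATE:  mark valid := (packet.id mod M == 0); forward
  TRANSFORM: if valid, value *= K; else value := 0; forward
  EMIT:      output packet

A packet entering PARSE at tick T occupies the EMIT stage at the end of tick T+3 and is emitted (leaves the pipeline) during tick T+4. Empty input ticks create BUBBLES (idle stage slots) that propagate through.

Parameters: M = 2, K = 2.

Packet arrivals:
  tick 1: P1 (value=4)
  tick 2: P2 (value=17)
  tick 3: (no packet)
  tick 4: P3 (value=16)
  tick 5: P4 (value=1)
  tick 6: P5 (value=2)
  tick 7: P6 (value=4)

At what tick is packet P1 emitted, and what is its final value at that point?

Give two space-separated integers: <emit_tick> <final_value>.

Tick 1: [PARSE:P1(v=4,ok=F), VALIDATE:-, TRANSFORM:-, EMIT:-] out:-; in:P1
Tick 2: [PARSE:P2(v=17,ok=F), VALIDATE:P1(v=4,ok=F), TRANSFORM:-, EMIT:-] out:-; in:P2
Tick 3: [PARSE:-, VALIDATE:P2(v=17,ok=T), TRANSFORM:P1(v=0,ok=F), EMIT:-] out:-; in:-
Tick 4: [PARSE:P3(v=16,ok=F), VALIDATE:-, TRANSFORM:P2(v=34,ok=T), EMIT:P1(v=0,ok=F)] out:-; in:P3
Tick 5: [PARSE:P4(v=1,ok=F), VALIDATE:P3(v=16,ok=F), TRANSFORM:-, EMIT:P2(v=34,ok=T)] out:P1(v=0); in:P4
Tick 6: [PARSE:P5(v=2,ok=F), VALIDATE:P4(v=1,ok=T), TRANSFORM:P3(v=0,ok=F), EMIT:-] out:P2(v=34); in:P5
Tick 7: [PARSE:P6(v=4,ok=F), VALIDATE:P5(v=2,ok=F), TRANSFORM:P4(v=2,ok=T), EMIT:P3(v=0,ok=F)] out:-; in:P6
Tick 8: [PARSE:-, VALIDATE:P6(v=4,ok=T), TRANSFORM:P5(v=0,ok=F), EMIT:P4(v=2,ok=T)] out:P3(v=0); in:-
Tick 9: [PARSE:-, VALIDATE:-, TRANSFORM:P6(v=8,ok=T), EMIT:P5(v=0,ok=F)] out:P4(v=2); in:-
Tick 10: [PARSE:-, VALIDATE:-, TRANSFORM:-, EMIT:P6(v=8,ok=T)] out:P5(v=0); in:-
Tick 11: [PARSE:-, VALIDATE:-, TRANSFORM:-, EMIT:-] out:P6(v=8); in:-
P1: arrives tick 1, valid=False (id=1, id%2=1), emit tick 5, final value 0

Answer: 5 0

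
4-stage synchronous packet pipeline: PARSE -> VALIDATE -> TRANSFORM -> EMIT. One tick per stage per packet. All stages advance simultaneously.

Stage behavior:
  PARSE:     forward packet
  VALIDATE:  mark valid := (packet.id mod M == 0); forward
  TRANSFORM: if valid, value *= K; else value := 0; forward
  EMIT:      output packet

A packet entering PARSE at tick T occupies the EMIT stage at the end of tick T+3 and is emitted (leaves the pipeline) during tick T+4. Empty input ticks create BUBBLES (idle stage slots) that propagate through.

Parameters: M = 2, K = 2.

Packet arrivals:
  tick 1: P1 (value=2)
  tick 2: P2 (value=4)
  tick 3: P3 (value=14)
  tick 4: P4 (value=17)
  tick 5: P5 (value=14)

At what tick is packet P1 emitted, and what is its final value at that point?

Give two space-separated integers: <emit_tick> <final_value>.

Tick 1: [PARSE:P1(v=2,ok=F), VALIDATE:-, TRANSFORM:-, EMIT:-] out:-; in:P1
Tick 2: [PARSE:P2(v=4,ok=F), VALIDATE:P1(v=2,ok=F), TRANSFORM:-, EMIT:-] out:-; in:P2
Tick 3: [PARSE:P3(v=14,ok=F), VALIDATE:P2(v=4,ok=T), TRANSFORM:P1(v=0,ok=F), EMIT:-] out:-; in:P3
Tick 4: [PARSE:P4(v=17,ok=F), VALIDATE:P3(v=14,ok=F), TRANSFORM:P2(v=8,ok=T), EMIT:P1(v=0,ok=F)] out:-; in:P4
Tick 5: [PARSE:P5(v=14,ok=F), VALIDATE:P4(v=17,ok=T), TRANSFORM:P3(v=0,ok=F), EMIT:P2(v=8,ok=T)] out:P1(v=0); in:P5
Tick 6: [PARSE:-, VALIDATE:P5(v=14,ok=F), TRANSFORM:P4(v=34,ok=T), EMIT:P3(v=0,ok=F)] out:P2(v=8); in:-
Tick 7: [PARSE:-, VALIDATE:-, TRANSFORM:P5(v=0,ok=F), EMIT:P4(v=34,ok=T)] out:P3(v=0); in:-
Tick 8: [PARSE:-, VALIDATE:-, TRANSFORM:-, EMIT:P5(v=0,ok=F)] out:P4(v=34); in:-
Tick 9: [PARSE:-, VALIDATE:-, TRANSFORM:-, EMIT:-] out:P5(v=0); in:-
P1: arrives tick 1, valid=False (id=1, id%2=1), emit tick 5, final value 0

Answer: 5 0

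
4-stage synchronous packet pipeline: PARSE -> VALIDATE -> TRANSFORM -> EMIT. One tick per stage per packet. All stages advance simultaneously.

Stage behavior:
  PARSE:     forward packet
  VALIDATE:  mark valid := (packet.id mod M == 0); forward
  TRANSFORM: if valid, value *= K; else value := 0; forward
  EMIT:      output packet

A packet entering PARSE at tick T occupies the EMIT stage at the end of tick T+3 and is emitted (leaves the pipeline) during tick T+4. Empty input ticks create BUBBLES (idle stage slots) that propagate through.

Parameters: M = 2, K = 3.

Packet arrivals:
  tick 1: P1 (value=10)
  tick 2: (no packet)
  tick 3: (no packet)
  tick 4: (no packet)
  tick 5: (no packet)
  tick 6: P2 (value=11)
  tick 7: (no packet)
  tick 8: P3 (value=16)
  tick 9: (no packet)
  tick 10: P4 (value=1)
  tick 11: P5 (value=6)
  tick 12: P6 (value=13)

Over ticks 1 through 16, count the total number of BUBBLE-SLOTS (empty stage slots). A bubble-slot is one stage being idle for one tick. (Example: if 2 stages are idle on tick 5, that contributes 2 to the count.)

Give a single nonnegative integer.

Tick 1: [PARSE:P1(v=10,ok=F), VALIDATE:-, TRANSFORM:-, EMIT:-] out:-; bubbles=3
Tick 2: [PARSE:-, VALIDATE:P1(v=10,ok=F), TRANSFORM:-, EMIT:-] out:-; bubbles=3
Tick 3: [PARSE:-, VALIDATE:-, TRANSFORM:P1(v=0,ok=F), EMIT:-] out:-; bubbles=3
Tick 4: [PARSE:-, VALIDATE:-, TRANSFORM:-, EMIT:P1(v=0,ok=F)] out:-; bubbles=3
Tick 5: [PARSE:-, VALIDATE:-, TRANSFORM:-, EMIT:-] out:P1(v=0); bubbles=4
Tick 6: [PARSE:P2(v=11,ok=F), VALIDATE:-, TRANSFORM:-, EMIT:-] out:-; bubbles=3
Tick 7: [PARSE:-, VALIDATE:P2(v=11,ok=T), TRANSFORM:-, EMIT:-] out:-; bubbles=3
Tick 8: [PARSE:P3(v=16,ok=F), VALIDATE:-, TRANSFORM:P2(v=33,ok=T), EMIT:-] out:-; bubbles=2
Tick 9: [PARSE:-, VALIDATE:P3(v=16,ok=F), TRANSFORM:-, EMIT:P2(v=33,ok=T)] out:-; bubbles=2
Tick 10: [PARSE:P4(v=1,ok=F), VALIDATE:-, TRANSFORM:P3(v=0,ok=F), EMIT:-] out:P2(v=33); bubbles=2
Tick 11: [PARSE:P5(v=6,ok=F), VALIDATE:P4(v=1,ok=T), TRANSFORM:-, EMIT:P3(v=0,ok=F)] out:-; bubbles=1
Tick 12: [PARSE:P6(v=13,ok=F), VALIDATE:P5(v=6,ok=F), TRANSFORM:P4(v=3,ok=T), EMIT:-] out:P3(v=0); bubbles=1
Tick 13: [PARSE:-, VALIDATE:P6(v=13,ok=T), TRANSFORM:P5(v=0,ok=F), EMIT:P4(v=3,ok=T)] out:-; bubbles=1
Tick 14: [PARSE:-, VALIDATE:-, TRANSFORM:P6(v=39,ok=T), EMIT:P5(v=0,ok=F)] out:P4(v=3); bubbles=2
Tick 15: [PARSE:-, VALIDATE:-, TRANSFORM:-, EMIT:P6(v=39,ok=T)] out:P5(v=0); bubbles=3
Tick 16: [PARSE:-, VALIDATE:-, TRANSFORM:-, EMIT:-] out:P6(v=39); bubbles=4
Total bubble-slots: 40

Answer: 40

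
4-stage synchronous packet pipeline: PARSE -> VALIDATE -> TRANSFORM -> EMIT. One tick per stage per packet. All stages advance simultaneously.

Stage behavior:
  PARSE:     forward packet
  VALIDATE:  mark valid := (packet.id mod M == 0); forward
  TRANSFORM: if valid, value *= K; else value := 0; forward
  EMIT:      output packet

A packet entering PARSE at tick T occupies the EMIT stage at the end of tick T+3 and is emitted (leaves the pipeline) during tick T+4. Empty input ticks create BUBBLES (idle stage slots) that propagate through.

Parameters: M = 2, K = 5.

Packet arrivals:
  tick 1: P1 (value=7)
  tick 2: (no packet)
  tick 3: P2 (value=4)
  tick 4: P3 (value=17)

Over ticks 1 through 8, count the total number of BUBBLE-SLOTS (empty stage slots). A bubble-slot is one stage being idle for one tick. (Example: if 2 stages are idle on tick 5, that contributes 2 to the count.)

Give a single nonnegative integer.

Tick 1: [PARSE:P1(v=7,ok=F), VALIDATE:-, TRANSFORM:-, EMIT:-] out:-; bubbles=3
Tick 2: [PARSE:-, VALIDATE:P1(v=7,ok=F), TRANSFORM:-, EMIT:-] out:-; bubbles=3
Tick 3: [PARSE:P2(v=4,ok=F), VALIDATE:-, TRANSFORM:P1(v=0,ok=F), EMIT:-] out:-; bubbles=2
Tick 4: [PARSE:P3(v=17,ok=F), VALIDATE:P2(v=4,ok=T), TRANSFORM:-, EMIT:P1(v=0,ok=F)] out:-; bubbles=1
Tick 5: [PARSE:-, VALIDATE:P3(v=17,ok=F), TRANSFORM:P2(v=20,ok=T), EMIT:-] out:P1(v=0); bubbles=2
Tick 6: [PARSE:-, VALIDATE:-, TRANSFORM:P3(v=0,ok=F), EMIT:P2(v=20,ok=T)] out:-; bubbles=2
Tick 7: [PARSE:-, VALIDATE:-, TRANSFORM:-, EMIT:P3(v=0,ok=F)] out:P2(v=20); bubbles=3
Tick 8: [PARSE:-, VALIDATE:-, TRANSFORM:-, EMIT:-] out:P3(v=0); bubbles=4
Total bubble-slots: 20

Answer: 20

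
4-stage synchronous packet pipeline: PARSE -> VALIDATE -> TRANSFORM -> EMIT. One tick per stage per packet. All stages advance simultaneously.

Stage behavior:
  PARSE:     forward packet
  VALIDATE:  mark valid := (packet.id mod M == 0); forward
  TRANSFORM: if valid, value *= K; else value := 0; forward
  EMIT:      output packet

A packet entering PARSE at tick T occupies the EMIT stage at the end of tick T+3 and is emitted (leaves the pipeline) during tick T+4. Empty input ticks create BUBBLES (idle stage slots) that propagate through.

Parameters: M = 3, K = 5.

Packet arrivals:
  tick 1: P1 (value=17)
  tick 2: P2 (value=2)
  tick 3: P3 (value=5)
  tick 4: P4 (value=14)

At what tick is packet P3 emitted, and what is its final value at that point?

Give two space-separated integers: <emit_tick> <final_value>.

Answer: 7 25

Derivation:
Tick 1: [PARSE:P1(v=17,ok=F), VALIDATE:-, TRANSFORM:-, EMIT:-] out:-; in:P1
Tick 2: [PARSE:P2(v=2,ok=F), VALIDATE:P1(v=17,ok=F), TRANSFORM:-, EMIT:-] out:-; in:P2
Tick 3: [PARSE:P3(v=5,ok=F), VALIDATE:P2(v=2,ok=F), TRANSFORM:P1(v=0,ok=F), EMIT:-] out:-; in:P3
Tick 4: [PARSE:P4(v=14,ok=F), VALIDATE:P3(v=5,ok=T), TRANSFORM:P2(v=0,ok=F), EMIT:P1(v=0,ok=F)] out:-; in:P4
Tick 5: [PARSE:-, VALIDATE:P4(v=14,ok=F), TRANSFORM:P3(v=25,ok=T), EMIT:P2(v=0,ok=F)] out:P1(v=0); in:-
Tick 6: [PARSE:-, VALIDATE:-, TRANSFORM:P4(v=0,ok=F), EMIT:P3(v=25,ok=T)] out:P2(v=0); in:-
Tick 7: [PARSE:-, VALIDATE:-, TRANSFORM:-, EMIT:P4(v=0,ok=F)] out:P3(v=25); in:-
Tick 8: [PARSE:-, VALIDATE:-, TRANSFORM:-, EMIT:-] out:P4(v=0); in:-
P3: arrives tick 3, valid=True (id=3, id%3=0), emit tick 7, final value 25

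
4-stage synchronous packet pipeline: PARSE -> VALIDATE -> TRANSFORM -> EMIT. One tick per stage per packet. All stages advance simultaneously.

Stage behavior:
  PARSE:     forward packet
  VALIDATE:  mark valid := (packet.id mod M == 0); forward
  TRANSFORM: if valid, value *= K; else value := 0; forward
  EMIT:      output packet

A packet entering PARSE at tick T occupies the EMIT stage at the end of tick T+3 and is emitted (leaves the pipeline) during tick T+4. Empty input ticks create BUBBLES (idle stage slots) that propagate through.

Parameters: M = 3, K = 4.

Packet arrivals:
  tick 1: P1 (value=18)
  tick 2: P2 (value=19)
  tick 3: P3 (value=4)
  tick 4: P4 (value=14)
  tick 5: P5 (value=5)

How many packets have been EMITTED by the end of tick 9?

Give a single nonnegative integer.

Tick 1: [PARSE:P1(v=18,ok=F), VALIDATE:-, TRANSFORM:-, EMIT:-] out:-; in:P1
Tick 2: [PARSE:P2(v=19,ok=F), VALIDATE:P1(v=18,ok=F), TRANSFORM:-, EMIT:-] out:-; in:P2
Tick 3: [PARSE:P3(v=4,ok=F), VALIDATE:P2(v=19,ok=F), TRANSFORM:P1(v=0,ok=F), EMIT:-] out:-; in:P3
Tick 4: [PARSE:P4(v=14,ok=F), VALIDATE:P3(v=4,ok=T), TRANSFORM:P2(v=0,ok=F), EMIT:P1(v=0,ok=F)] out:-; in:P4
Tick 5: [PARSE:P5(v=5,ok=F), VALIDATE:P4(v=14,ok=F), TRANSFORM:P3(v=16,ok=T), EMIT:P2(v=0,ok=F)] out:P1(v=0); in:P5
Tick 6: [PARSE:-, VALIDATE:P5(v=5,ok=F), TRANSFORM:P4(v=0,ok=F), EMIT:P3(v=16,ok=T)] out:P2(v=0); in:-
Tick 7: [PARSE:-, VALIDATE:-, TRANSFORM:P5(v=0,ok=F), EMIT:P4(v=0,ok=F)] out:P3(v=16); in:-
Tick 8: [PARSE:-, VALIDATE:-, TRANSFORM:-, EMIT:P5(v=0,ok=F)] out:P4(v=0); in:-
Tick 9: [PARSE:-, VALIDATE:-, TRANSFORM:-, EMIT:-] out:P5(v=0); in:-
Emitted by tick 9: ['P1', 'P2', 'P3', 'P4', 'P5']

Answer: 5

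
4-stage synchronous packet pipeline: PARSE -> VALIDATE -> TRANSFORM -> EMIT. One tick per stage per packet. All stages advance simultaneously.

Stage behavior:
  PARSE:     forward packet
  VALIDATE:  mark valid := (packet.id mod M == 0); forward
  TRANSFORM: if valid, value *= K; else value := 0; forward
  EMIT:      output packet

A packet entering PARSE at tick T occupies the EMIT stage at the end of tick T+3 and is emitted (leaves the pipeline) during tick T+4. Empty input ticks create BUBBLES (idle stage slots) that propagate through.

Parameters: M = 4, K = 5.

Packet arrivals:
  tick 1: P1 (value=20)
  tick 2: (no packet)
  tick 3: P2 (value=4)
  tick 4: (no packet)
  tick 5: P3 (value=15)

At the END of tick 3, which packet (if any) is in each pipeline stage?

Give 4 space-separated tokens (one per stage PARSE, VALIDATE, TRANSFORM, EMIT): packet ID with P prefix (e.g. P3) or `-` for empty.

Tick 1: [PARSE:P1(v=20,ok=F), VALIDATE:-, TRANSFORM:-, EMIT:-] out:-; in:P1
Tick 2: [PARSE:-, VALIDATE:P1(v=20,ok=F), TRANSFORM:-, EMIT:-] out:-; in:-
Tick 3: [PARSE:P2(v=4,ok=F), VALIDATE:-, TRANSFORM:P1(v=0,ok=F), EMIT:-] out:-; in:P2
At end of tick 3: ['P2', '-', 'P1', '-']

Answer: P2 - P1 -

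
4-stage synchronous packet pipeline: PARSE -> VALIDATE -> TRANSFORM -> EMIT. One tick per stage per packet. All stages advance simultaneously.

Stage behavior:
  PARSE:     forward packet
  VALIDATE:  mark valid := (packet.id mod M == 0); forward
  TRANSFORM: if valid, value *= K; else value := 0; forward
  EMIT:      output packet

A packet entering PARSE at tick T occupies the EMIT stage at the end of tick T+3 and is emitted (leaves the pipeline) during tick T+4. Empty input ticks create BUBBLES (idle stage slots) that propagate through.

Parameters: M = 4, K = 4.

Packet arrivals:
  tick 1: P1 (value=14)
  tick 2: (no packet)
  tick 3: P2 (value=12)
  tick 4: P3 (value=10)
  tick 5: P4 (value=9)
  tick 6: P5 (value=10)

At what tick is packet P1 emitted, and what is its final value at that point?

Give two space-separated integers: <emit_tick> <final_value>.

Tick 1: [PARSE:P1(v=14,ok=F), VALIDATE:-, TRANSFORM:-, EMIT:-] out:-; in:P1
Tick 2: [PARSE:-, VALIDATE:P1(v=14,ok=F), TRANSFORM:-, EMIT:-] out:-; in:-
Tick 3: [PARSE:P2(v=12,ok=F), VALIDATE:-, TRANSFORM:P1(v=0,ok=F), EMIT:-] out:-; in:P2
Tick 4: [PARSE:P3(v=10,ok=F), VALIDATE:P2(v=12,ok=F), TRANSFORM:-, EMIT:P1(v=0,ok=F)] out:-; in:P3
Tick 5: [PARSE:P4(v=9,ok=F), VALIDATE:P3(v=10,ok=F), TRANSFORM:P2(v=0,ok=F), EMIT:-] out:P1(v=0); in:P4
Tick 6: [PARSE:P5(v=10,ok=F), VALIDATE:P4(v=9,ok=T), TRANSFORM:P3(v=0,ok=F), EMIT:P2(v=0,ok=F)] out:-; in:P5
Tick 7: [PARSE:-, VALIDATE:P5(v=10,ok=F), TRANSFORM:P4(v=36,ok=T), EMIT:P3(v=0,ok=F)] out:P2(v=0); in:-
Tick 8: [PARSE:-, VALIDATE:-, TRANSFORM:P5(v=0,ok=F), EMIT:P4(v=36,ok=T)] out:P3(v=0); in:-
Tick 9: [PARSE:-, VALIDATE:-, TRANSFORM:-, EMIT:P5(v=0,ok=F)] out:P4(v=36); in:-
Tick 10: [PARSE:-, VALIDATE:-, TRANSFORM:-, EMIT:-] out:P5(v=0); in:-
P1: arrives tick 1, valid=False (id=1, id%4=1), emit tick 5, final value 0

Answer: 5 0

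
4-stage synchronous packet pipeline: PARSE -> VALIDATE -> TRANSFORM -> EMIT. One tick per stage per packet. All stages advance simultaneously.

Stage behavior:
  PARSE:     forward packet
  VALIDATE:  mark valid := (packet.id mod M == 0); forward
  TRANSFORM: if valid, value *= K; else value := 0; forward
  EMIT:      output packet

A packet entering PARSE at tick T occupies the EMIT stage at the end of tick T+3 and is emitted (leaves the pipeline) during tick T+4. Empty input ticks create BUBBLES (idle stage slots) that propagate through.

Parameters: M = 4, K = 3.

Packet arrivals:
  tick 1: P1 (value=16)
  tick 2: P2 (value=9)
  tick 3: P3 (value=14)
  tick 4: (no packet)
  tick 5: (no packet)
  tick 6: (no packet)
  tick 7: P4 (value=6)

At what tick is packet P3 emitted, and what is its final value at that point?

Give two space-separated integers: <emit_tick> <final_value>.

Answer: 7 0

Derivation:
Tick 1: [PARSE:P1(v=16,ok=F), VALIDATE:-, TRANSFORM:-, EMIT:-] out:-; in:P1
Tick 2: [PARSE:P2(v=9,ok=F), VALIDATE:P1(v=16,ok=F), TRANSFORM:-, EMIT:-] out:-; in:P2
Tick 3: [PARSE:P3(v=14,ok=F), VALIDATE:P2(v=9,ok=F), TRANSFORM:P1(v=0,ok=F), EMIT:-] out:-; in:P3
Tick 4: [PARSE:-, VALIDATE:P3(v=14,ok=F), TRANSFORM:P2(v=0,ok=F), EMIT:P1(v=0,ok=F)] out:-; in:-
Tick 5: [PARSE:-, VALIDATE:-, TRANSFORM:P3(v=0,ok=F), EMIT:P2(v=0,ok=F)] out:P1(v=0); in:-
Tick 6: [PARSE:-, VALIDATE:-, TRANSFORM:-, EMIT:P3(v=0,ok=F)] out:P2(v=0); in:-
Tick 7: [PARSE:P4(v=6,ok=F), VALIDATE:-, TRANSFORM:-, EMIT:-] out:P3(v=0); in:P4
Tick 8: [PARSE:-, VALIDATE:P4(v=6,ok=T), TRANSFORM:-, EMIT:-] out:-; in:-
Tick 9: [PARSE:-, VALIDATE:-, TRANSFORM:P4(v=18,ok=T), EMIT:-] out:-; in:-
Tick 10: [PARSE:-, VALIDATE:-, TRANSFORM:-, EMIT:P4(v=18,ok=T)] out:-; in:-
Tick 11: [PARSE:-, VALIDATE:-, TRANSFORM:-, EMIT:-] out:P4(v=18); in:-
P3: arrives tick 3, valid=False (id=3, id%4=3), emit tick 7, final value 0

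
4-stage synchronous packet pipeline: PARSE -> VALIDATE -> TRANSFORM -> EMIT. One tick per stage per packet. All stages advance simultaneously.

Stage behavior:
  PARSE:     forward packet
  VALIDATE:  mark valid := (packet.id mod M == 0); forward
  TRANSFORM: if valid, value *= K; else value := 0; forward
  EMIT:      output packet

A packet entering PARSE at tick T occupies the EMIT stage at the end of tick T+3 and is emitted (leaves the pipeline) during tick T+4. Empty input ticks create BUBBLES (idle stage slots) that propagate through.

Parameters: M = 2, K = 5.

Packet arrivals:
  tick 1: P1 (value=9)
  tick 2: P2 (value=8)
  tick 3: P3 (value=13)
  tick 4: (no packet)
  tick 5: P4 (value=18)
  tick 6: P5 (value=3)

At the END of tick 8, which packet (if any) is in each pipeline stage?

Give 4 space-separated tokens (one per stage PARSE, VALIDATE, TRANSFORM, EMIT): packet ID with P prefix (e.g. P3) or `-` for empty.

Answer: - - P5 P4

Derivation:
Tick 1: [PARSE:P1(v=9,ok=F), VALIDATE:-, TRANSFORM:-, EMIT:-] out:-; in:P1
Tick 2: [PARSE:P2(v=8,ok=F), VALIDATE:P1(v=9,ok=F), TRANSFORM:-, EMIT:-] out:-; in:P2
Tick 3: [PARSE:P3(v=13,ok=F), VALIDATE:P2(v=8,ok=T), TRANSFORM:P1(v=0,ok=F), EMIT:-] out:-; in:P3
Tick 4: [PARSE:-, VALIDATE:P3(v=13,ok=F), TRANSFORM:P2(v=40,ok=T), EMIT:P1(v=0,ok=F)] out:-; in:-
Tick 5: [PARSE:P4(v=18,ok=F), VALIDATE:-, TRANSFORM:P3(v=0,ok=F), EMIT:P2(v=40,ok=T)] out:P1(v=0); in:P4
Tick 6: [PARSE:P5(v=3,ok=F), VALIDATE:P4(v=18,ok=T), TRANSFORM:-, EMIT:P3(v=0,ok=F)] out:P2(v=40); in:P5
Tick 7: [PARSE:-, VALIDATE:P5(v=3,ok=F), TRANSFORM:P4(v=90,ok=T), EMIT:-] out:P3(v=0); in:-
Tick 8: [PARSE:-, VALIDATE:-, TRANSFORM:P5(v=0,ok=F), EMIT:P4(v=90,ok=T)] out:-; in:-
At end of tick 8: ['-', '-', 'P5', 'P4']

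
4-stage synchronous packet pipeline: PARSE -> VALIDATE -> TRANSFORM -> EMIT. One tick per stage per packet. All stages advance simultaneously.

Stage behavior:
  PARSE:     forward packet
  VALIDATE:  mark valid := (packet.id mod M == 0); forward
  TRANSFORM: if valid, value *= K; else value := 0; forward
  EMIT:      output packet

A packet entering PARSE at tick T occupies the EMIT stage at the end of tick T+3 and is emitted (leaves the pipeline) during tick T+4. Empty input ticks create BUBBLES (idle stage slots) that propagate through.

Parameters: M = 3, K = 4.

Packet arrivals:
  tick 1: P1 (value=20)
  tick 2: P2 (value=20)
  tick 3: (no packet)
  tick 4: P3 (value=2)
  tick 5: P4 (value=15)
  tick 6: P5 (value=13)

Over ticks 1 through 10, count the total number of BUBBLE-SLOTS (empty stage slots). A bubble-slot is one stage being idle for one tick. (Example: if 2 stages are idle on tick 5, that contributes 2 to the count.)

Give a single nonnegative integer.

Answer: 20

Derivation:
Tick 1: [PARSE:P1(v=20,ok=F), VALIDATE:-, TRANSFORM:-, EMIT:-] out:-; bubbles=3
Tick 2: [PARSE:P2(v=20,ok=F), VALIDATE:P1(v=20,ok=F), TRANSFORM:-, EMIT:-] out:-; bubbles=2
Tick 3: [PARSE:-, VALIDATE:P2(v=20,ok=F), TRANSFORM:P1(v=0,ok=F), EMIT:-] out:-; bubbles=2
Tick 4: [PARSE:P3(v=2,ok=F), VALIDATE:-, TRANSFORM:P2(v=0,ok=F), EMIT:P1(v=0,ok=F)] out:-; bubbles=1
Tick 5: [PARSE:P4(v=15,ok=F), VALIDATE:P3(v=2,ok=T), TRANSFORM:-, EMIT:P2(v=0,ok=F)] out:P1(v=0); bubbles=1
Tick 6: [PARSE:P5(v=13,ok=F), VALIDATE:P4(v=15,ok=F), TRANSFORM:P3(v=8,ok=T), EMIT:-] out:P2(v=0); bubbles=1
Tick 7: [PARSE:-, VALIDATE:P5(v=13,ok=F), TRANSFORM:P4(v=0,ok=F), EMIT:P3(v=8,ok=T)] out:-; bubbles=1
Tick 8: [PARSE:-, VALIDATE:-, TRANSFORM:P5(v=0,ok=F), EMIT:P4(v=0,ok=F)] out:P3(v=8); bubbles=2
Tick 9: [PARSE:-, VALIDATE:-, TRANSFORM:-, EMIT:P5(v=0,ok=F)] out:P4(v=0); bubbles=3
Tick 10: [PARSE:-, VALIDATE:-, TRANSFORM:-, EMIT:-] out:P5(v=0); bubbles=4
Total bubble-slots: 20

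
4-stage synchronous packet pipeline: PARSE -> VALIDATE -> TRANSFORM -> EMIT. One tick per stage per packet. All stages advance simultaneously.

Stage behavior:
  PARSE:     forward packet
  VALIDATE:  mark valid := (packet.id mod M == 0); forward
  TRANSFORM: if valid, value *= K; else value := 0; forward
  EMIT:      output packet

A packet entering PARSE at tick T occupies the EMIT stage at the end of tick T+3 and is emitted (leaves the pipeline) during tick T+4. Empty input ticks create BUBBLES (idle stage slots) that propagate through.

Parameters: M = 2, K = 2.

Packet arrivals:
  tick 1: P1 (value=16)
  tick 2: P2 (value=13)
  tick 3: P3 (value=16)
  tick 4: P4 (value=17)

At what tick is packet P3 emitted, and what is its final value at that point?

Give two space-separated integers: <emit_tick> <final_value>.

Tick 1: [PARSE:P1(v=16,ok=F), VALIDATE:-, TRANSFORM:-, EMIT:-] out:-; in:P1
Tick 2: [PARSE:P2(v=13,ok=F), VALIDATE:P1(v=16,ok=F), TRANSFORM:-, EMIT:-] out:-; in:P2
Tick 3: [PARSE:P3(v=16,ok=F), VALIDATE:P2(v=13,ok=T), TRANSFORM:P1(v=0,ok=F), EMIT:-] out:-; in:P3
Tick 4: [PARSE:P4(v=17,ok=F), VALIDATE:P3(v=16,ok=F), TRANSFORM:P2(v=26,ok=T), EMIT:P1(v=0,ok=F)] out:-; in:P4
Tick 5: [PARSE:-, VALIDATE:P4(v=17,ok=T), TRANSFORM:P3(v=0,ok=F), EMIT:P2(v=26,ok=T)] out:P1(v=0); in:-
Tick 6: [PARSE:-, VALIDATE:-, TRANSFORM:P4(v=34,ok=T), EMIT:P3(v=0,ok=F)] out:P2(v=26); in:-
Tick 7: [PARSE:-, VALIDATE:-, TRANSFORM:-, EMIT:P4(v=34,ok=T)] out:P3(v=0); in:-
Tick 8: [PARSE:-, VALIDATE:-, TRANSFORM:-, EMIT:-] out:P4(v=34); in:-
P3: arrives tick 3, valid=False (id=3, id%2=1), emit tick 7, final value 0

Answer: 7 0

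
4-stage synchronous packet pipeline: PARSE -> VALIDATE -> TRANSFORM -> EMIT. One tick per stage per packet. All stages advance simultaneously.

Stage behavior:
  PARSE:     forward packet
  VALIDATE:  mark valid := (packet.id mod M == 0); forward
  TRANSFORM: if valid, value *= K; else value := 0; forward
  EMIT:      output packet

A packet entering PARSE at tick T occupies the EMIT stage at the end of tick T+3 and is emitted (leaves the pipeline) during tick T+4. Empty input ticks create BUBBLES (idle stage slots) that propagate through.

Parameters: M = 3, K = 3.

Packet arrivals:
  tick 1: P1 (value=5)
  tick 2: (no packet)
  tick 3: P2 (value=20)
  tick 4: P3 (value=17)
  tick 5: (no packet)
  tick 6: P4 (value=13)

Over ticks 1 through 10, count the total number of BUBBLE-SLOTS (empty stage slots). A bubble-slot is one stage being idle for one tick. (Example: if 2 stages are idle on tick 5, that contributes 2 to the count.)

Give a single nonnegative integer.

Tick 1: [PARSE:P1(v=5,ok=F), VALIDATE:-, TRANSFORM:-, EMIT:-] out:-; bubbles=3
Tick 2: [PARSE:-, VALIDATE:P1(v=5,ok=F), TRANSFORM:-, EMIT:-] out:-; bubbles=3
Tick 3: [PARSE:P2(v=20,ok=F), VALIDATE:-, TRANSFORM:P1(v=0,ok=F), EMIT:-] out:-; bubbles=2
Tick 4: [PARSE:P3(v=17,ok=F), VALIDATE:P2(v=20,ok=F), TRANSFORM:-, EMIT:P1(v=0,ok=F)] out:-; bubbles=1
Tick 5: [PARSE:-, VALIDATE:P3(v=17,ok=T), TRANSFORM:P2(v=0,ok=F), EMIT:-] out:P1(v=0); bubbles=2
Tick 6: [PARSE:P4(v=13,ok=F), VALIDATE:-, TRANSFORM:P3(v=51,ok=T), EMIT:P2(v=0,ok=F)] out:-; bubbles=1
Tick 7: [PARSE:-, VALIDATE:P4(v=13,ok=F), TRANSFORM:-, EMIT:P3(v=51,ok=T)] out:P2(v=0); bubbles=2
Tick 8: [PARSE:-, VALIDATE:-, TRANSFORM:P4(v=0,ok=F), EMIT:-] out:P3(v=51); bubbles=3
Tick 9: [PARSE:-, VALIDATE:-, TRANSFORM:-, EMIT:P4(v=0,ok=F)] out:-; bubbles=3
Tick 10: [PARSE:-, VALIDATE:-, TRANSFORM:-, EMIT:-] out:P4(v=0); bubbles=4
Total bubble-slots: 24

Answer: 24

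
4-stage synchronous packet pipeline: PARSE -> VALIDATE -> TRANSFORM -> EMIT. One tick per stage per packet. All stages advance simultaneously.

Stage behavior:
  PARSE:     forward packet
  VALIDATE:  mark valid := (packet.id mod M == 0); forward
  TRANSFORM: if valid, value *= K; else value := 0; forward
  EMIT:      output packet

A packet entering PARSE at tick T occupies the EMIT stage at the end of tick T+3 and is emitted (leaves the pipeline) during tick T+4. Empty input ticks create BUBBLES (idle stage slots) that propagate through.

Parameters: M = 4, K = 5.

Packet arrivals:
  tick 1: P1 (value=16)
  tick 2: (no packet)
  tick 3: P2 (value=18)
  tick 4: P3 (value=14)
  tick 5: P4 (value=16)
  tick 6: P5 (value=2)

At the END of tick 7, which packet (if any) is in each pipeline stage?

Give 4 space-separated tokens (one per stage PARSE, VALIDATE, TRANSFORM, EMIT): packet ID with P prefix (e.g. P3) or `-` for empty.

Answer: - P5 P4 P3

Derivation:
Tick 1: [PARSE:P1(v=16,ok=F), VALIDATE:-, TRANSFORM:-, EMIT:-] out:-; in:P1
Tick 2: [PARSE:-, VALIDATE:P1(v=16,ok=F), TRANSFORM:-, EMIT:-] out:-; in:-
Tick 3: [PARSE:P2(v=18,ok=F), VALIDATE:-, TRANSFORM:P1(v=0,ok=F), EMIT:-] out:-; in:P2
Tick 4: [PARSE:P3(v=14,ok=F), VALIDATE:P2(v=18,ok=F), TRANSFORM:-, EMIT:P1(v=0,ok=F)] out:-; in:P3
Tick 5: [PARSE:P4(v=16,ok=F), VALIDATE:P3(v=14,ok=F), TRANSFORM:P2(v=0,ok=F), EMIT:-] out:P1(v=0); in:P4
Tick 6: [PARSE:P5(v=2,ok=F), VALIDATE:P4(v=16,ok=T), TRANSFORM:P3(v=0,ok=F), EMIT:P2(v=0,ok=F)] out:-; in:P5
Tick 7: [PARSE:-, VALIDATE:P5(v=2,ok=F), TRANSFORM:P4(v=80,ok=T), EMIT:P3(v=0,ok=F)] out:P2(v=0); in:-
At end of tick 7: ['-', 'P5', 'P4', 'P3']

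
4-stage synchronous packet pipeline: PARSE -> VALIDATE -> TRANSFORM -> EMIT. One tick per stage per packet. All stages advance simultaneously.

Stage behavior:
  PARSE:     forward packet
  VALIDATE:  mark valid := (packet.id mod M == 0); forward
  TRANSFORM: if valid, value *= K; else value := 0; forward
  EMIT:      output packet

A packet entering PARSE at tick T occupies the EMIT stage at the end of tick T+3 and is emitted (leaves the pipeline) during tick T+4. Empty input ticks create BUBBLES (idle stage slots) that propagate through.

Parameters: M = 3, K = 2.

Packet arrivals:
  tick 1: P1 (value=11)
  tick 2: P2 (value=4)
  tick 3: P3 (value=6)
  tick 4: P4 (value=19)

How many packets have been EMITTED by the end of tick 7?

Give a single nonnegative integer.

Answer: 3

Derivation:
Tick 1: [PARSE:P1(v=11,ok=F), VALIDATE:-, TRANSFORM:-, EMIT:-] out:-; in:P1
Tick 2: [PARSE:P2(v=4,ok=F), VALIDATE:P1(v=11,ok=F), TRANSFORM:-, EMIT:-] out:-; in:P2
Tick 3: [PARSE:P3(v=6,ok=F), VALIDATE:P2(v=4,ok=F), TRANSFORM:P1(v=0,ok=F), EMIT:-] out:-; in:P3
Tick 4: [PARSE:P4(v=19,ok=F), VALIDATE:P3(v=6,ok=T), TRANSFORM:P2(v=0,ok=F), EMIT:P1(v=0,ok=F)] out:-; in:P4
Tick 5: [PARSE:-, VALIDATE:P4(v=19,ok=F), TRANSFORM:P3(v=12,ok=T), EMIT:P2(v=0,ok=F)] out:P1(v=0); in:-
Tick 6: [PARSE:-, VALIDATE:-, TRANSFORM:P4(v=0,ok=F), EMIT:P3(v=12,ok=T)] out:P2(v=0); in:-
Tick 7: [PARSE:-, VALIDATE:-, TRANSFORM:-, EMIT:P4(v=0,ok=F)] out:P3(v=12); in:-
Emitted by tick 7: ['P1', 'P2', 'P3']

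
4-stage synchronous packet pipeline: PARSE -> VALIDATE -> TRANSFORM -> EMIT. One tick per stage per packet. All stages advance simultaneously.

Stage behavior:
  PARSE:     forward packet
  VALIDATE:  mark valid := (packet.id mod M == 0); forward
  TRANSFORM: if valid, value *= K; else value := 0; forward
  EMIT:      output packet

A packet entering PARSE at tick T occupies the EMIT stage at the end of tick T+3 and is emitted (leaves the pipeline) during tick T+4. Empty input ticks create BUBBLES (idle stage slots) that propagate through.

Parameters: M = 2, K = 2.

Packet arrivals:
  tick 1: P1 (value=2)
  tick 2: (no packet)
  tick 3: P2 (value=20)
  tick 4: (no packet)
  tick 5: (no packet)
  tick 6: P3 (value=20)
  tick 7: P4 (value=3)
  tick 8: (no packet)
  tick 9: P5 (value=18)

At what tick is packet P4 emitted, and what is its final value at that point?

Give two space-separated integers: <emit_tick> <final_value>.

Tick 1: [PARSE:P1(v=2,ok=F), VALIDATE:-, TRANSFORM:-, EMIT:-] out:-; in:P1
Tick 2: [PARSE:-, VALIDATE:P1(v=2,ok=F), TRANSFORM:-, EMIT:-] out:-; in:-
Tick 3: [PARSE:P2(v=20,ok=F), VALIDATE:-, TRANSFORM:P1(v=0,ok=F), EMIT:-] out:-; in:P2
Tick 4: [PARSE:-, VALIDATE:P2(v=20,ok=T), TRANSFORM:-, EMIT:P1(v=0,ok=F)] out:-; in:-
Tick 5: [PARSE:-, VALIDATE:-, TRANSFORM:P2(v=40,ok=T), EMIT:-] out:P1(v=0); in:-
Tick 6: [PARSE:P3(v=20,ok=F), VALIDATE:-, TRANSFORM:-, EMIT:P2(v=40,ok=T)] out:-; in:P3
Tick 7: [PARSE:P4(v=3,ok=F), VALIDATE:P3(v=20,ok=F), TRANSFORM:-, EMIT:-] out:P2(v=40); in:P4
Tick 8: [PARSE:-, VALIDATE:P4(v=3,ok=T), TRANSFORM:P3(v=0,ok=F), EMIT:-] out:-; in:-
Tick 9: [PARSE:P5(v=18,ok=F), VALIDATE:-, TRANSFORM:P4(v=6,ok=T), EMIT:P3(v=0,ok=F)] out:-; in:P5
Tick 10: [PARSE:-, VALIDATE:P5(v=18,ok=F), TRANSFORM:-, EMIT:P4(v=6,ok=T)] out:P3(v=0); in:-
Tick 11: [PARSE:-, VALIDATE:-, TRANSFORM:P5(v=0,ok=F), EMIT:-] out:P4(v=6); in:-
Tick 12: [PARSE:-, VALIDATE:-, TRANSFORM:-, EMIT:P5(v=0,ok=F)] out:-; in:-
Tick 13: [PARSE:-, VALIDATE:-, TRANSFORM:-, EMIT:-] out:P5(v=0); in:-
P4: arrives tick 7, valid=True (id=4, id%2=0), emit tick 11, final value 6

Answer: 11 6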